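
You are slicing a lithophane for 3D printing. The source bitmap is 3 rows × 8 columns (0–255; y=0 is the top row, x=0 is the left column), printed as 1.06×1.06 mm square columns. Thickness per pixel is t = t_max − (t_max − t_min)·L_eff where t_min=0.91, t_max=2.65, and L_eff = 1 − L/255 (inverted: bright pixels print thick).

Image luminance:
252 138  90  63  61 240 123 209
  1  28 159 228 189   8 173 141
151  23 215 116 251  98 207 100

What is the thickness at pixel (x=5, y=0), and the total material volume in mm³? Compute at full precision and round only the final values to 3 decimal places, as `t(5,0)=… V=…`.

t(5,0)=2.548 V=49.564

span = t_max - t_min = 2.65 - 0.91 = 1.740
L(5,0) = 240, L_eff = 1 - 240/255 = 0.058824 (inverted)
t(5,0) = 2.65 - 1.740·0.058824 = 2.548
Σt over all 3·8 pixels = 44.112
V = pitch²·Σt = 1.06²·44.112 = 49.564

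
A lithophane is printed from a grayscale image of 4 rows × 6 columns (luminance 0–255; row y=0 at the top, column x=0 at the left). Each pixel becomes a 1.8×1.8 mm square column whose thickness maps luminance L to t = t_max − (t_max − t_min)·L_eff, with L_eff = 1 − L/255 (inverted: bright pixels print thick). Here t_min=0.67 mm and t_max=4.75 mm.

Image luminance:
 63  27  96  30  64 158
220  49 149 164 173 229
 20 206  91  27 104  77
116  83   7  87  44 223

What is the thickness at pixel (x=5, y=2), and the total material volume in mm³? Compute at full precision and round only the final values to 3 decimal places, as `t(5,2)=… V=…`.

t(5,2)=1.902 V=182.062

span = t_max - t_min = 4.75 - 0.67 = 4.080
L(5,2) = 77, L_eff = 1 - 77/255 = 0.698039 (inverted)
t(5,2) = 4.75 - 4.080·0.698039 = 1.902
Σt over all 4·6 pixels = 56.192
V = pitch²·Σt = 1.8²·56.192 = 182.062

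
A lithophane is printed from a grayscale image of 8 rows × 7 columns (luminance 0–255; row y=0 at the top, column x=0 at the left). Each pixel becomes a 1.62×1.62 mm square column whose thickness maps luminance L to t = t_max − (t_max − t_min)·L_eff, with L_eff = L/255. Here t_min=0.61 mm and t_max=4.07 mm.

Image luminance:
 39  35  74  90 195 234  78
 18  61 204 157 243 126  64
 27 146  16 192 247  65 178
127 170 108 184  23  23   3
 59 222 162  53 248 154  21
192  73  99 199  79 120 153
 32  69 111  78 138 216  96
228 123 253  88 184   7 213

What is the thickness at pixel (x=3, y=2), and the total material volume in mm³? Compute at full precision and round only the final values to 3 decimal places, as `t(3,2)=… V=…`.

span = t_max - t_min = 4.07 - 0.61 = 3.460
L(3,2) = 192, L_eff = 192/255 = 0.752941
t(3,2) = 4.07 - 3.460·0.752941 = 1.465
Σt over all 8·7 pixels = 1730099/12750 ≈ 135.6940392
V = pitch²·Σt = 1.62²·1730099/12750 = 356.115

t(3,2)=1.465 V=356.115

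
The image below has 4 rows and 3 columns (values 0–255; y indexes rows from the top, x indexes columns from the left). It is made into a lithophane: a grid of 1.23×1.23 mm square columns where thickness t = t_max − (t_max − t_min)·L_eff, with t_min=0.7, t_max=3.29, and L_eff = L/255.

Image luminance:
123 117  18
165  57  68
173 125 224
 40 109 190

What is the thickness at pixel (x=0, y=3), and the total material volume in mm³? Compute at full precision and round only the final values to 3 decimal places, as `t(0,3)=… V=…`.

t(0,3)=2.884 V=38.078

span = t_max - t_min = 3.29 - 0.7 = 2.590
L(0,3) = 40, L_eff = 40/255 = 0.156863
t(0,3) = 3.29 - 2.590·0.156863 = 2.884
Σt over all 4·3 pixels = 641809/25500 ≈ 25.1689804
V = pitch²·Σt = 1.23²·641809/25500 = 38.078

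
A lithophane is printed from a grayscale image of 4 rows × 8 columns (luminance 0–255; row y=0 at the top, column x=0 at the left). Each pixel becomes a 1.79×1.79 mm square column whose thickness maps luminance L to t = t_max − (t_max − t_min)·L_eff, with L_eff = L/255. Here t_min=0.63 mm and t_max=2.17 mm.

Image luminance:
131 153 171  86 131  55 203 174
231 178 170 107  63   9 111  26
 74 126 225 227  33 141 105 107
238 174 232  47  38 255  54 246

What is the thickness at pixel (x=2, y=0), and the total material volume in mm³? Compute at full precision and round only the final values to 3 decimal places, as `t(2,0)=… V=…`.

span = t_max - t_min = 2.17 - 0.63 = 1.540
L(2,0) = 171, L_eff = 171/255 = 0.670588
t(2,0) = 2.17 - 1.540·0.670588 = 1.137
Σt over all 4·8 pixels = 552643/12750 ≈ 43.3445490
V = pitch²·Σt = 1.79²·552643/12750 = 138.880

t(2,0)=1.137 V=138.880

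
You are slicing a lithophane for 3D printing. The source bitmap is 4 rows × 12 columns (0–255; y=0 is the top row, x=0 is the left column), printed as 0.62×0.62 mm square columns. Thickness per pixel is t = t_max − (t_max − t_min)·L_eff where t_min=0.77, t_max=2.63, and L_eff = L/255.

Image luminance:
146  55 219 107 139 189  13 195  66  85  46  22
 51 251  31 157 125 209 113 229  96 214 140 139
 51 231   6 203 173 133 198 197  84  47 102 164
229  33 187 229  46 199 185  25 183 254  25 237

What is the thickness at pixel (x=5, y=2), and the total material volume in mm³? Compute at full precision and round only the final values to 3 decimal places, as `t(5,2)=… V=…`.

t(5,2)=1.660 V=30.419

span = t_max - t_min = 2.63 - 0.77 = 1.860
L(5,2) = 133, L_eff = 133/255 = 0.521569
t(5,2) = 2.63 - 1.860·0.521569 = 1.660
Σt over all 4·12 pixels = 168161/2125 ≈ 79.1345882
V = pitch²·Σt = 0.62²·168161/2125 = 30.419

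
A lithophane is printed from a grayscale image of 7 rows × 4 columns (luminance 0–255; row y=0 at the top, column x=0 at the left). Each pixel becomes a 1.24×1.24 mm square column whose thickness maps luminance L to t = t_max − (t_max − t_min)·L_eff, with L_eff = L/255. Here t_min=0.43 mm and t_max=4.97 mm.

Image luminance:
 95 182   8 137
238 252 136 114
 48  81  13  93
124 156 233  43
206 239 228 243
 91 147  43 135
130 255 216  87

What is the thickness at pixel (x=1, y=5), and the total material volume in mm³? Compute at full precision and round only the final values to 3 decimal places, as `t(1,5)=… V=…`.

t(1,5)=2.353 V=105.210

span = t_max - t_min = 4.97 - 0.43 = 4.540
L(1,5) = 147, L_eff = 147/255 = 0.576471
t(1,5) = 4.97 - 4.540·0.576471 = 2.353
Σt over all 7·4 pixels = 872419/12750 ≈ 68.4250196
V = pitch²·Σt = 1.24²·872419/12750 = 105.210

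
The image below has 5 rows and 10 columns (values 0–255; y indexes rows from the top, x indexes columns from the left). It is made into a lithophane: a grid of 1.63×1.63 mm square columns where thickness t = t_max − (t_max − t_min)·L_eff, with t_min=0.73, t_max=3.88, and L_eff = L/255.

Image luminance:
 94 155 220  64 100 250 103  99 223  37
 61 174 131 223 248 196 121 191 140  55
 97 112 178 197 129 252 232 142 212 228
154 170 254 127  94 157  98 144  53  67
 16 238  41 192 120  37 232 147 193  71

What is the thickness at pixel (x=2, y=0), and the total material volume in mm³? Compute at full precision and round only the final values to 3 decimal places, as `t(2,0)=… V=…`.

span = t_max - t_min = 3.88 - 0.73 = 3.150
L(2,0) = 220, L_eff = 220/255 = 0.862745
t(2,0) = 3.88 - 3.150·0.862745 = 1.162
Σt over all 5·10 pixels = 177151/1700 ≈ 104.2064706
V = pitch²·Σt = 1.63²·177151/1700 = 276.866

t(2,0)=1.162 V=276.866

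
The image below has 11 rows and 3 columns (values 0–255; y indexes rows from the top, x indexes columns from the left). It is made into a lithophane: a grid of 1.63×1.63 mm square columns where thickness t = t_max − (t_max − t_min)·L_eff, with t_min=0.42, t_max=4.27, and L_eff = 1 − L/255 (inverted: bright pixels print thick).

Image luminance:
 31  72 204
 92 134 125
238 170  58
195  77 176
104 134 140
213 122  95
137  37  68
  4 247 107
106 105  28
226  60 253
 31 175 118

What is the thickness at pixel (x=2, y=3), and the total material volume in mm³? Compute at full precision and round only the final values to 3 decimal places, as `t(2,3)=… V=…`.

t(2,3)=3.077 V=200.570

span = t_max - t_min = 4.27 - 0.42 = 3.850
L(2,3) = 176, L_eff = 1 - 176/255 = 0.309804 (inverted)
t(2,3) = 4.27 - 3.850·0.309804 = 3.077
Σt over all 11·3 pixels = 3850/51 ≈ 75.4901961
V = pitch²·Σt = 1.63²·3850/51 = 200.570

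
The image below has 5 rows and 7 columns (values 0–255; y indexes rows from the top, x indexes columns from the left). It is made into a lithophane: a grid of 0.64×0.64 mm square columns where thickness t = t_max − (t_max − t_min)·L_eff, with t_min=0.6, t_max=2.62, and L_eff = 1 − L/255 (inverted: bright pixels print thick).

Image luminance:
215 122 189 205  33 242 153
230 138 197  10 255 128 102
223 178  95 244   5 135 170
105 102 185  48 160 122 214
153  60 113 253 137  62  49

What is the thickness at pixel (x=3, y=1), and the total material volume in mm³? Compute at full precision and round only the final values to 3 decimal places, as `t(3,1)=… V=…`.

span = t_max - t_min = 2.62 - 0.6 = 2.020
L(3,1) = 10, L_eff = 1 - 10/255 = 0.960784 (inverted)
t(3,1) = 2.62 - 2.020·0.960784 = 0.679
Σt over all 5·7 pixels = 22823/375 ≈ 60.8613333
V = pitch²·Σt = 0.64²·22823/375 = 24.929

t(3,1)=0.679 V=24.929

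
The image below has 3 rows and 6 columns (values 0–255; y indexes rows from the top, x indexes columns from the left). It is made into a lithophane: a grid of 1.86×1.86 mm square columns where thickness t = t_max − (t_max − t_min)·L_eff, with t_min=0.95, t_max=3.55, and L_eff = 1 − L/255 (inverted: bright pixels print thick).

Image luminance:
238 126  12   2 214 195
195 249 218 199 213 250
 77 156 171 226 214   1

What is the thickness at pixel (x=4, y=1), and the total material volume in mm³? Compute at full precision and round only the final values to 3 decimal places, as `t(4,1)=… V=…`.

t(4,1)=3.122 V=163.430

span = t_max - t_min = 3.55 - 0.95 = 2.600
L(4,1) = 213, L_eff = 1 - 213/255 = 0.164706 (inverted)
t(4,1) = 3.55 - 2.600·0.164706 = 3.122
Σt over all 3·6 pixels = 120461/2550 ≈ 47.2396078
V = pitch²·Σt = 1.86²·120461/2550 = 163.430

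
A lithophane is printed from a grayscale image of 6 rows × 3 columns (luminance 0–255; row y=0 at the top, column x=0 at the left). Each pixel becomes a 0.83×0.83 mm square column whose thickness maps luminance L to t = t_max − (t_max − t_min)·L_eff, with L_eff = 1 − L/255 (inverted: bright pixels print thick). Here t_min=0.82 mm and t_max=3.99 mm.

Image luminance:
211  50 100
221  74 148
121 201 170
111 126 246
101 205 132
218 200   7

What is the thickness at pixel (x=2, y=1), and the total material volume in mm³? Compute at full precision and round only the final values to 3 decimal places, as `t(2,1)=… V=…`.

t(2,1)=2.660 V=32.794

span = t_max - t_min = 3.99 - 0.82 = 3.170
L(2,1) = 148, L_eff = 1 - 148/255 = 0.419608 (inverted)
t(2,1) = 3.99 - 3.170·0.419608 = 2.660
Σt over all 6·3 pixels = 606947/12750 ≈ 47.6036863
V = pitch²·Σt = 0.83²·606947/12750 = 32.794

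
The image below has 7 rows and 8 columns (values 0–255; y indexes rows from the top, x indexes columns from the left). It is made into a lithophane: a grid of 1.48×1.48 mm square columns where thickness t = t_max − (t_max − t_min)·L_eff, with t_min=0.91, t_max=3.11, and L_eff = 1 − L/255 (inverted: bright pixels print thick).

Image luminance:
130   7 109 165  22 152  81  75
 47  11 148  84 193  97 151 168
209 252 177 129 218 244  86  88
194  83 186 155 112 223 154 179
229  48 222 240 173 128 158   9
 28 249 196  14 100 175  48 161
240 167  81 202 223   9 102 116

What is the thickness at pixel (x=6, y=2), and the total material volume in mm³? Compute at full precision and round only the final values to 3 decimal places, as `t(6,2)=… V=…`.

span = t_max - t_min = 3.11 - 0.91 = 2.200
L(6,2) = 86, L_eff = 1 - 86/255 = 0.662745 (inverted)
t(6,2) = 3.11 - 2.200·0.662745 = 1.652
Σt over all 7·8 pixels = 49697/425 ≈ 116.9341176
V = pitch²·Σt = 1.48²·49697/425 = 256.132

t(6,2)=1.652 V=256.132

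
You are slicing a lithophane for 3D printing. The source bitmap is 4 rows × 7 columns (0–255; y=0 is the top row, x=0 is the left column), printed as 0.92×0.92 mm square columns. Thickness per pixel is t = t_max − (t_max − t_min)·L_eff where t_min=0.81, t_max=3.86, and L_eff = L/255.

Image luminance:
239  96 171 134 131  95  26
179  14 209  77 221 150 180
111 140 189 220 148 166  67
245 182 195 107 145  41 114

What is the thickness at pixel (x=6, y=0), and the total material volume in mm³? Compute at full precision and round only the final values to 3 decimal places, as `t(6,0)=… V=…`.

t(6,0)=3.549 V=51.065

span = t_max - t_min = 3.86 - 0.81 = 3.050
L(6,0) = 26, L_eff = 26/255 = 0.101961
t(6,0) = 3.86 - 3.050·0.101961 = 3.549
Σt over all 4·7 pixels = 76924/1275 ≈ 60.3325490
V = pitch²·Σt = 0.92²·76924/1275 = 51.065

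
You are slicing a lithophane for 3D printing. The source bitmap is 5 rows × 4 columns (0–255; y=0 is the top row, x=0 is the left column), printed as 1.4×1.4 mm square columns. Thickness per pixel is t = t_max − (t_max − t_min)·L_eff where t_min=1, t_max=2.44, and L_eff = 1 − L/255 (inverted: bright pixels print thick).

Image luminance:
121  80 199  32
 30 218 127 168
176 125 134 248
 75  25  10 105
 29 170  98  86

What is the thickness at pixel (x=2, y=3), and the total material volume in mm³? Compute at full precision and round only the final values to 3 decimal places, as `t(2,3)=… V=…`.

t(2,3)=1.056 V=64.170

span = t_max - t_min = 2.44 - 1 = 1.440
L(2,3) = 10, L_eff = 1 - 10/255 = 0.960784 (inverted)
t(2,3) = 2.44 - 1.440·0.960784 = 1.056
Σt over all 5·4 pixels = 69572/2125 ≈ 32.7397647
V = pitch²·Σt = 1.4²·69572/2125 = 64.170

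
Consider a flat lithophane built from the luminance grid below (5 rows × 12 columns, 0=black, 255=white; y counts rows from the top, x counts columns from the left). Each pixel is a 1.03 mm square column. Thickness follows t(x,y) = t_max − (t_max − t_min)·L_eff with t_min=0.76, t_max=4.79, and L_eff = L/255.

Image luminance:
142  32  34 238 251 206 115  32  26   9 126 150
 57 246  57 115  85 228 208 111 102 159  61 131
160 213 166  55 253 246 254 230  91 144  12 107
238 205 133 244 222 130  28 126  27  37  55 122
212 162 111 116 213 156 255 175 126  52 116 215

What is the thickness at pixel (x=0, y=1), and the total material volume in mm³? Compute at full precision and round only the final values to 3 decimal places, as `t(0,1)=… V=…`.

span = t_max - t_min = 4.79 - 0.76 = 4.030
L(0,1) = 57, L_eff = 57/255 = 0.223529
t(0,1) = 4.79 - 4.030·0.223529 = 3.889
Σt over all 5·12 pixels = 331043/2125 ≈ 155.7849412
V = pitch²·Σt = 1.03²·331043/2125 = 165.272

t(0,1)=3.889 V=165.272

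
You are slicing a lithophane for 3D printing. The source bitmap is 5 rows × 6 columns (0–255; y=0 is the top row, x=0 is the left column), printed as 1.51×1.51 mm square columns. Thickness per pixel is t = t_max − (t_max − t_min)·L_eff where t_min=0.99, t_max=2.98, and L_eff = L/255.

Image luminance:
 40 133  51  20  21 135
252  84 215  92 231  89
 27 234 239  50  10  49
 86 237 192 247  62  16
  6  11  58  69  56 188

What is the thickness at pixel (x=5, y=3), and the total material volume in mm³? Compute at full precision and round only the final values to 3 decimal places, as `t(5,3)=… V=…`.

span = t_max - t_min = 2.98 - 0.99 = 1.990
L(5,3) = 16, L_eff = 16/255 = 0.062745
t(5,3) = 2.98 - 1.990·0.062745 = 2.855
Σt over all 5·6 pixels = 16429/255 ≈ 64.4274510
V = pitch²·Σt = 1.51²·16429/255 = 146.901

t(5,3)=2.855 V=146.901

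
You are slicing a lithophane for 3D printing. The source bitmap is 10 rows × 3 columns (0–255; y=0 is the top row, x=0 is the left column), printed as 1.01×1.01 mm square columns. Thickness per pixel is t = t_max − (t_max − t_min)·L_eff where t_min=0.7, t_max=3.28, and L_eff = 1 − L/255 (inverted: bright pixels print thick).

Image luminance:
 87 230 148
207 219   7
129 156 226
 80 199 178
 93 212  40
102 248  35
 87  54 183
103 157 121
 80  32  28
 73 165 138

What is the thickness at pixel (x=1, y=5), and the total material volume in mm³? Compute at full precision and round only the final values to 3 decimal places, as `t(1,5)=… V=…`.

t(1,5)=3.209 V=60.817

span = t_max - t_min = 3.28 - 0.7 = 2.580
L(1,5) = 248, L_eff = 1 - 248/255 = 0.027451 (inverted)
t(1,5) = 3.28 - 2.580·0.027451 = 3.209
Σt over all 10·3 pixels = 253381/4250 ≈ 59.6190588
V = pitch²·Σt = 1.01²·253381/4250 = 60.817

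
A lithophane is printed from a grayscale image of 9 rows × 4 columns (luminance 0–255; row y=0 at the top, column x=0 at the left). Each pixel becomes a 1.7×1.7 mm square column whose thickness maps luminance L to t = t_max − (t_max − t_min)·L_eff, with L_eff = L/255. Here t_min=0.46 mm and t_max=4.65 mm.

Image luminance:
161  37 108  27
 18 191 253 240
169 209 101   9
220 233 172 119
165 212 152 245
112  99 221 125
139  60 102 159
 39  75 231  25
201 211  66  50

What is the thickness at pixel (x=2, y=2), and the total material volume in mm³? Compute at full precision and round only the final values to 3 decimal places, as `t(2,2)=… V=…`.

span = t_max - t_min = 4.65 - 0.46 = 4.190
L(2,2) = 101, L_eff = 101/255 = 0.396078
t(2,2) = 4.65 - 4.190·0.396078 = 2.990
Σt over all 9·4 pixels = 182678/2125 ≈ 85.9661176
V = pitch²·Σt = 1.7²·182678/2125 = 248.442

t(2,2)=2.990 V=248.442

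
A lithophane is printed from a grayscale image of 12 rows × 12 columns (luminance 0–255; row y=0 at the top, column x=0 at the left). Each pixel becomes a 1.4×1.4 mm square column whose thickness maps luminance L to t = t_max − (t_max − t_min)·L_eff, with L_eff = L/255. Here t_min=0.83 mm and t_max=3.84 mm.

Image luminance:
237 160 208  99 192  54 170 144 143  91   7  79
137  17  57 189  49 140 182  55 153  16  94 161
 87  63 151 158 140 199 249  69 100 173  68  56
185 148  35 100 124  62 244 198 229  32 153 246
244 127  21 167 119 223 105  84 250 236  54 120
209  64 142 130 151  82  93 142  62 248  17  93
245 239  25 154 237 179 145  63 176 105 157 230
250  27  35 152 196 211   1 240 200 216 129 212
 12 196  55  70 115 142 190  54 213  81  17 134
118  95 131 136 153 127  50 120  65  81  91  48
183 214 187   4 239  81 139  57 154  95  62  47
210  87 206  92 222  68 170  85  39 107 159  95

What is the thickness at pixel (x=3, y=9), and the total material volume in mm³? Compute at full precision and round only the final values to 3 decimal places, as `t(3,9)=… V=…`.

t(3,9)=2.235 V=653.339

span = t_max - t_min = 3.84 - 0.83 = 3.010
L(3,9) = 136, L_eff = 136/255 = 0.533333
t(3,9) = 3.84 - 3.010·0.533333 = 2.235
Σt over all 12·12 pixels = 1416679/4250 ≈ 333.3362353
V = pitch²·Σt = 1.4²·1416679/4250 = 653.339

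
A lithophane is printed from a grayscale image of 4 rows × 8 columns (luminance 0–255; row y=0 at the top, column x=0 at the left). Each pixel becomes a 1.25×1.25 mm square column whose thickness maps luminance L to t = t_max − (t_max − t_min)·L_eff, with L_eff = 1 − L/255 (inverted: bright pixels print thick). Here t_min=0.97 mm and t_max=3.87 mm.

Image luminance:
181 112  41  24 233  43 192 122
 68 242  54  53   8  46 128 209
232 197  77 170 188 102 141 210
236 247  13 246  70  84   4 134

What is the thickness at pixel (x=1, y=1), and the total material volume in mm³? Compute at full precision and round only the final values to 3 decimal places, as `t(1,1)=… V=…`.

t(1,1)=3.722 V=121.480

span = t_max - t_min = 3.87 - 0.97 = 2.900
L(1,1) = 242, L_eff = 1 - 242/255 = 0.050980 (inverted)
t(1,1) = 3.87 - 2.900·0.050980 = 3.722
Σt over all 4·8 pixels = 13217/170 ≈ 77.7470588
V = pitch²·Σt = 1.25²·13217/170 = 121.480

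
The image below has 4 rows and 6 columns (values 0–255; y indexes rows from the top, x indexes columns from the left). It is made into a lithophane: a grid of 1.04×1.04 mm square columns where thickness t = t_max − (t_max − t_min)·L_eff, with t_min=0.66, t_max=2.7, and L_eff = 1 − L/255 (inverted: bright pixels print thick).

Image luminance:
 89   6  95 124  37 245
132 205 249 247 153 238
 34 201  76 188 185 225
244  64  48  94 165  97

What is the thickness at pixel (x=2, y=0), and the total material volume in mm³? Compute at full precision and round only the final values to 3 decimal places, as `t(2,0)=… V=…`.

span = t_max - t_min = 2.7 - 0.66 = 2.040
L(2,0) = 95, L_eff = 1 - 95/255 = 0.627451 (inverted)
t(2,0) = 2.7 - 2.040·0.627451 = 1.420
Σt over all 4·6 pixels = 43.368
V = pitch²·Σt = 1.04²·43.368 = 46.907

t(2,0)=1.420 V=46.907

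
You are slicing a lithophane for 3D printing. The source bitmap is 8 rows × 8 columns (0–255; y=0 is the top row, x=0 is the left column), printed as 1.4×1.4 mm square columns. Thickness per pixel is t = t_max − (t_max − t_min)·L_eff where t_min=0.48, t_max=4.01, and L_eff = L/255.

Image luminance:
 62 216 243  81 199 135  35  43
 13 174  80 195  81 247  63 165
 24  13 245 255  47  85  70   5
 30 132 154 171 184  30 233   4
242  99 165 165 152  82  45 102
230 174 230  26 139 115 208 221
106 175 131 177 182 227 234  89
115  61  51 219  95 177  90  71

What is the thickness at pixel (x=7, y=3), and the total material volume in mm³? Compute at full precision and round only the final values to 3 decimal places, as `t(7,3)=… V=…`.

t(7,3)=3.955 V=277.570

span = t_max - t_min = 4.01 - 0.48 = 3.530
L(7,3) = 4, L_eff = 4/255 = 0.015686
t(7,3) = 4.01 - 3.530·0.015686 = 3.955
Σt over all 8·8 pixels = 3611243/25500 ≈ 141.6173725
V = pitch²·Σt = 1.4²·3611243/25500 = 277.570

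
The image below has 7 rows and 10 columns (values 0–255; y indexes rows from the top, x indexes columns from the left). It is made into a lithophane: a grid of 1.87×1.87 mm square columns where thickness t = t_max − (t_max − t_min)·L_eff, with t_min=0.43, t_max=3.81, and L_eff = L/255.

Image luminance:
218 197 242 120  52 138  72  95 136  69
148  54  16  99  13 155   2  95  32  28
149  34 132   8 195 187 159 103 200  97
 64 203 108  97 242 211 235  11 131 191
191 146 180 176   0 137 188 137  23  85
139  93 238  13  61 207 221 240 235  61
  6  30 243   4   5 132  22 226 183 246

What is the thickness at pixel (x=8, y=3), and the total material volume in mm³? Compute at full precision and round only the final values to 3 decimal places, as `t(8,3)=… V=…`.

span = t_max - t_min = 3.81 - 0.43 = 3.380
L(8,3) = 131, L_eff = 131/255 = 0.513725
t(8,3) = 3.81 - 3.380·0.513725 = 2.074
Σt over all 7·10 pixels = 1946011/12750 ≈ 152.6283137
V = pitch²·Σt = 1.87²·1946011/12750 = 533.726

t(8,3)=2.074 V=533.726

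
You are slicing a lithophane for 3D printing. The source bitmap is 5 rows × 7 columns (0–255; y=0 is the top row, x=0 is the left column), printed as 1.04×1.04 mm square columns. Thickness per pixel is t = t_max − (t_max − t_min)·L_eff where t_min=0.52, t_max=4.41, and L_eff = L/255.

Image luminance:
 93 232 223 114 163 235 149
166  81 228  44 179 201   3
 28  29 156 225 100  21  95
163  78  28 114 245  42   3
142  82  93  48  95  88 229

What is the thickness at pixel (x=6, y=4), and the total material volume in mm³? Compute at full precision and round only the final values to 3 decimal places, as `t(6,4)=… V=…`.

t(6,4)=0.917 V=97.399

span = t_max - t_min = 4.41 - 0.52 = 3.890
L(6,4) = 229, L_eff = 229/255 = 0.898039
t(6,4) = 4.41 - 3.890·0.898039 = 0.917
Σt over all 5·7 pixels = 76543/850 ≈ 90.0505882
V = pitch²·Σt = 1.04²·76543/850 = 97.399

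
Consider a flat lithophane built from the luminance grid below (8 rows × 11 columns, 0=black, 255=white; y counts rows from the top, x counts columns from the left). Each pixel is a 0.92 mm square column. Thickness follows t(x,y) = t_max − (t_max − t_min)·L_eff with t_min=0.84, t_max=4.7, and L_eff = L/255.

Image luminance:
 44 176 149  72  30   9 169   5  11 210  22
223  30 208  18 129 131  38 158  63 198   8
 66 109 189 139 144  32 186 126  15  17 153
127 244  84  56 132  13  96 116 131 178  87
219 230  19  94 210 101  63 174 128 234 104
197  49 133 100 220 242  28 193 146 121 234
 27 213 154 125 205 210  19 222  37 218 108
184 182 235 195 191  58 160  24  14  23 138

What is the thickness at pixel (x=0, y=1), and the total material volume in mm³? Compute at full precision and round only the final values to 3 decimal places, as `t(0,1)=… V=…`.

t(0,1)=1.324 V=212.699

span = t_max - t_min = 4.7 - 0.84 = 3.860
L(0,1) = 223, L_eff = 223/255 = 0.874510
t(0,1) = 4.7 - 3.860·0.874510 = 1.324
Σt over all 8·11 pixels = 534009/2125 ≈ 251.2983529
V = pitch²·Σt = 0.92²·534009/2125 = 212.699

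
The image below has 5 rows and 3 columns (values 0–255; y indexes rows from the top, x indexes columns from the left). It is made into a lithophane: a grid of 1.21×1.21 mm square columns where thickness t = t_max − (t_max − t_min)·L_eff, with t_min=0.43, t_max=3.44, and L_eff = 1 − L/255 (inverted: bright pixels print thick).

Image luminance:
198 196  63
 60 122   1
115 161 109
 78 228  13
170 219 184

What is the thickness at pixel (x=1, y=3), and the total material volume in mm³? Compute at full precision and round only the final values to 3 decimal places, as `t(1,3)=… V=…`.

t(1,3)=3.121 V=42.573

span = t_max - t_min = 3.44 - 0.43 = 3.010
L(1,3) = 228, L_eff = 1 - 228/255 = 0.105882 (inverted)
t(1,3) = 3.44 - 3.010·0.105882 = 3.121
Σt over all 5·3 pixels = 61791/2125 ≈ 29.0781176
V = pitch²·Σt = 1.21²·61791/2125 = 42.573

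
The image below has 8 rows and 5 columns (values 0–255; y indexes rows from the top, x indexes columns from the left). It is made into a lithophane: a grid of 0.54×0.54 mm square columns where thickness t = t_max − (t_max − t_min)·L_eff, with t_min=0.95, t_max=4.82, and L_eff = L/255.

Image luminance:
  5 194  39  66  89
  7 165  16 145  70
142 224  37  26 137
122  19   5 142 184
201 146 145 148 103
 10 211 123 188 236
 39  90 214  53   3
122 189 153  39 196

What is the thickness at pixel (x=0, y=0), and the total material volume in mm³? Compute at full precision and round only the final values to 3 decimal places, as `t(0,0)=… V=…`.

t(0,0)=4.744 V=36.558

span = t_max - t_min = 4.82 - 0.95 = 3.870
L(0,0) = 5, L_eff = 5/255 = 0.019608
t(0,0) = 4.82 - 3.870·0.019608 = 4.744
Σt over all 8·5 pixels = 1065653/8500 ≈ 125.3709412
V = pitch²·Σt = 0.54²·1065653/8500 = 36.558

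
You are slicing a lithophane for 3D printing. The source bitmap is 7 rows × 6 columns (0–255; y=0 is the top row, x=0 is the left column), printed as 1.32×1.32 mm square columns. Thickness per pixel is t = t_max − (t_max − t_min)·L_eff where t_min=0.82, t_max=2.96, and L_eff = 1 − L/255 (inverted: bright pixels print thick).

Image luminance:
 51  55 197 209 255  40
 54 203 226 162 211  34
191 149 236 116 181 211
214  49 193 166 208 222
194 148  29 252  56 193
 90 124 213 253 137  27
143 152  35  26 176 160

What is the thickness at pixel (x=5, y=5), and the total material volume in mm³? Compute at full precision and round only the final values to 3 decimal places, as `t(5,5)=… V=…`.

t(5,5)=1.047 V=151.267

span = t_max - t_min = 2.96 - 0.82 = 2.140
L(5,5) = 27, L_eff = 1 - 27/255 = 0.894118 (inverted)
t(5,5) = 2.96 - 2.140·0.894118 = 1.047
Σt over all 7·6 pixels = 1106897/12750 ≈ 86.8154510
V = pitch²·Σt = 1.32²·1106897/12750 = 151.267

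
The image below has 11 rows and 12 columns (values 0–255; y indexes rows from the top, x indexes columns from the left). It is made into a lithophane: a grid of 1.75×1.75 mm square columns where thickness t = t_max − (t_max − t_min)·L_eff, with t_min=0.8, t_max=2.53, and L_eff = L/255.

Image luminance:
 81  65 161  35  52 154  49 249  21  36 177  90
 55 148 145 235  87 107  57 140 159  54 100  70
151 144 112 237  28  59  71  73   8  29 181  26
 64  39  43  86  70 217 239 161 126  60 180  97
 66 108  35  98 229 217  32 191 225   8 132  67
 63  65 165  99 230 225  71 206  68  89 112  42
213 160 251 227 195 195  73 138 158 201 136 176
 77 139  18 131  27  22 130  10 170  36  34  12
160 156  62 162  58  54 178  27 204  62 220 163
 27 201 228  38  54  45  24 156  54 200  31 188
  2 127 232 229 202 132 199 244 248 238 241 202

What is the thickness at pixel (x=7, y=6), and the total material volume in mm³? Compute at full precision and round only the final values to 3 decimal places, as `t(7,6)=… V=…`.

span = t_max - t_min = 2.53 - 0.8 = 1.730
L(7,6) = 138, L_eff = 138/255 = 0.541176
t(7,6) = 2.53 - 1.730·0.541176 = 1.594
Σt over all 11·12 pixels = 1443569/6375 ≈ 226.4421961
V = pitch²·Σt = 1.75²·1443569/6375 = 693.479

t(7,6)=1.594 V=693.479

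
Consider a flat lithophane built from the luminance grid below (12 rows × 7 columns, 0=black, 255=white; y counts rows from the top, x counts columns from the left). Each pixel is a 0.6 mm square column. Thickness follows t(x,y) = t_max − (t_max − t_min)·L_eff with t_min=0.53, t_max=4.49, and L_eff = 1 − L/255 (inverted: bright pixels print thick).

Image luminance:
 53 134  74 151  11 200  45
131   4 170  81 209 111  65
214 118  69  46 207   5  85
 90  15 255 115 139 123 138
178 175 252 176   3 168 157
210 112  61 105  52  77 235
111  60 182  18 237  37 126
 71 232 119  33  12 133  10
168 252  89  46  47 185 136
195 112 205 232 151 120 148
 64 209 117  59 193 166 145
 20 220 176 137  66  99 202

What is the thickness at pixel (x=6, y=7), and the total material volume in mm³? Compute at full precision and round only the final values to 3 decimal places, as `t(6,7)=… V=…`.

t(6,7)=0.685 V=73.940

span = t_max - t_min = 4.49 - 0.53 = 3.960
L(6,7) = 10, L_eff = 1 - 10/255 = 0.960784 (inverted)
t(6,7) = 4.49 - 3.960·0.960784 = 0.685
Σt over all 12·7 pixels = 436452/2125 ≈ 205.3891765
V = pitch²·Σt = 0.6²·436452/2125 = 73.940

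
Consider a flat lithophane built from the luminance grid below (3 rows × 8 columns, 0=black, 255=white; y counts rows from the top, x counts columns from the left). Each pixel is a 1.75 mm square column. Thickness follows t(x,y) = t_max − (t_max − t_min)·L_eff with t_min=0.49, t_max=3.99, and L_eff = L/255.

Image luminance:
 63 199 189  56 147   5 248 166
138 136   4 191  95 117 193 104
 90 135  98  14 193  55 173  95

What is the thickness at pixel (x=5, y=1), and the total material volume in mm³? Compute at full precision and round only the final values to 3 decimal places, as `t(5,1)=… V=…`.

span = t_max - t_min = 3.99 - 0.49 = 3.500
L(5,1) = 117, L_eff = 117/255 = 0.458824
t(5,1) = 3.99 - 3.500·0.458824 = 2.384
Σt over all 3·8 pixels = 23758/425 ≈ 55.9011765
V = pitch²·Σt = 1.75²·23758/425 = 171.197

t(5,1)=2.384 V=171.197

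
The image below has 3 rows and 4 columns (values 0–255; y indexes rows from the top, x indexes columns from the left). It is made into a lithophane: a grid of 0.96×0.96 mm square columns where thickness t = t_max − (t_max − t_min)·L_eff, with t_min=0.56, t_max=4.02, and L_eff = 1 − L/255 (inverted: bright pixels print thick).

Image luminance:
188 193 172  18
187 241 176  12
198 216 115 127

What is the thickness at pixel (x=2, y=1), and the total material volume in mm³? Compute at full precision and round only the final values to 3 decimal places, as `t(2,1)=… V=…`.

t(2,1)=2.948 V=29.240

span = t_max - t_min = 4.02 - 0.56 = 3.460
L(2,1) = 176, L_eff = 1 - 176/255 = 0.309804 (inverted)
t(2,1) = 4.02 - 3.460·0.309804 = 2.948
Σt over all 3·4 pixels = 404519/12750 ≈ 31.7269804
V = pitch²·Σt = 0.96²·404519/12750 = 29.240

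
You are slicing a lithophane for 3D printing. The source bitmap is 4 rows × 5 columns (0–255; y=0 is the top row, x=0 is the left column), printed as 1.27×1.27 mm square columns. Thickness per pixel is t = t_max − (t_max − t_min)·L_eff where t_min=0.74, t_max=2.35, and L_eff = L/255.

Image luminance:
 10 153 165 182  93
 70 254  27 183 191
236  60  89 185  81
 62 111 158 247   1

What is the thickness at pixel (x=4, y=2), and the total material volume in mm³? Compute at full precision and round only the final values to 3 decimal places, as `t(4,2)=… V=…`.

span = t_max - t_min = 2.35 - 0.74 = 1.610
L(4,2) = 81, L_eff = 81/255 = 0.317647
t(4,2) = 2.35 - 1.610·0.317647 = 1.839
Σt over all 4·5 pixels = 393331/12750 ≈ 30.8494902
V = pitch²·Σt = 1.27²·393331/12750 = 49.757

t(4,2)=1.839 V=49.757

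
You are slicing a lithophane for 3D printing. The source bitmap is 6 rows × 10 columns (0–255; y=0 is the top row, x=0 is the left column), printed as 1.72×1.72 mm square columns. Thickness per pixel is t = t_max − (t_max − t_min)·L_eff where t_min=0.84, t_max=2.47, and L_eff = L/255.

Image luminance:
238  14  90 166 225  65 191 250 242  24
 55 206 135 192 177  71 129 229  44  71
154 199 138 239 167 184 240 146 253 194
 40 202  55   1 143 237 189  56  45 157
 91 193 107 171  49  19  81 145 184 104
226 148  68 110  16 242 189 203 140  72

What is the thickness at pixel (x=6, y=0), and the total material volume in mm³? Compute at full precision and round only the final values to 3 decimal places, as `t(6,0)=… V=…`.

t(6,0)=1.249 V=279.378

span = t_max - t_min = 2.47 - 0.84 = 1.630
L(6,0) = 191, L_eff = 191/255 = 0.749020
t(6,0) = 2.47 - 1.630·0.749020 = 1.249
Σt over all 6·10 pixels = 2408107/25500 ≈ 94.4355686
V = pitch²·Σt = 1.72²·2408107/25500 = 279.378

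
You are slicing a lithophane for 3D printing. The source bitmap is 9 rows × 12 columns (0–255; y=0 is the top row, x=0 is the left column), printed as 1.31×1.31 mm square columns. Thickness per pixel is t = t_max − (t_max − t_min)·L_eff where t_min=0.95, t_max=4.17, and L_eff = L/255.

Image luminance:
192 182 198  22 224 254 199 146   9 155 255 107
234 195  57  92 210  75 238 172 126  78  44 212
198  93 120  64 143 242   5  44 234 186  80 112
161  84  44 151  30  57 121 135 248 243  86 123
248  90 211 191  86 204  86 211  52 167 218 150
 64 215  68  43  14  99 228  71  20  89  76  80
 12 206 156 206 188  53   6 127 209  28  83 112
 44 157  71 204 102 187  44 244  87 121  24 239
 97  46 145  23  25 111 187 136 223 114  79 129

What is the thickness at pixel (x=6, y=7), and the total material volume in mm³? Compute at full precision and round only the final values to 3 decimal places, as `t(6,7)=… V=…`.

span = t_max - t_min = 4.17 - 0.95 = 3.220
L(6,7) = 44, L_eff = 44/255 = 0.172549
t(6,7) = 4.17 - 3.220·0.172549 = 3.614
Σt over all 9·12 pixels = 1753222/6375 ≈ 275.0152157
V = pitch²·Σt = 1.31²·1753222/6375 = 471.954

t(6,7)=3.614 V=471.954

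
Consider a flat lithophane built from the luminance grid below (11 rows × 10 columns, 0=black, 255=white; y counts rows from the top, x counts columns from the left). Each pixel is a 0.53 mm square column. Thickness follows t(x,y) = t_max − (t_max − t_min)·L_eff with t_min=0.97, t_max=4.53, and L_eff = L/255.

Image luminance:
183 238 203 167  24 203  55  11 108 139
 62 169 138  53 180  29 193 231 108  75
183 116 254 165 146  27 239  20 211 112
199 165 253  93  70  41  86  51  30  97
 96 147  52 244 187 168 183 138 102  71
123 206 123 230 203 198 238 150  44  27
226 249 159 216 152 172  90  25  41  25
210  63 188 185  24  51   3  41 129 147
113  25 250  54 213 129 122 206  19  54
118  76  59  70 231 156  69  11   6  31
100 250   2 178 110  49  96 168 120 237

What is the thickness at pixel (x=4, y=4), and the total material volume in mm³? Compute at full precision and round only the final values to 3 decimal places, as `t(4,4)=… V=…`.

span = t_max - t_min = 4.53 - 0.97 = 3.560
L(4,4) = 187, L_eff = 187/255 = 0.733333
t(4,4) = 4.53 - 3.560·0.733333 = 1.919
Σt over all 11·10 pixels = 31211/102 ≈ 305.9901961
V = pitch²·Σt = 0.53²·31211/102 = 85.953

t(4,4)=1.919 V=85.953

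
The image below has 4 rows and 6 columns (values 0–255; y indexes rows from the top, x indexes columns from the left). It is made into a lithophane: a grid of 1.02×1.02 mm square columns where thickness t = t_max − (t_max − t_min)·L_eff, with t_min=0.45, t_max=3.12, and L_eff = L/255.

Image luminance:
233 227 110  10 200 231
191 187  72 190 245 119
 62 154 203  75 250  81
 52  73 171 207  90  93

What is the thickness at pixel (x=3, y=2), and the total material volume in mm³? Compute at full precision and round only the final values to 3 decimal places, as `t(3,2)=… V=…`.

t(3,2)=2.335 V=39.494

span = t_max - t_min = 3.12 - 0.45 = 2.670
L(3,2) = 75, L_eff = 75/255 = 0.294118
t(3,2) = 3.12 - 2.670·0.294118 = 2.335
Σt over all 4·6 pixels = 161333/4250 ≈ 37.9607059
V = pitch²·Σt = 1.02²·161333/4250 = 39.494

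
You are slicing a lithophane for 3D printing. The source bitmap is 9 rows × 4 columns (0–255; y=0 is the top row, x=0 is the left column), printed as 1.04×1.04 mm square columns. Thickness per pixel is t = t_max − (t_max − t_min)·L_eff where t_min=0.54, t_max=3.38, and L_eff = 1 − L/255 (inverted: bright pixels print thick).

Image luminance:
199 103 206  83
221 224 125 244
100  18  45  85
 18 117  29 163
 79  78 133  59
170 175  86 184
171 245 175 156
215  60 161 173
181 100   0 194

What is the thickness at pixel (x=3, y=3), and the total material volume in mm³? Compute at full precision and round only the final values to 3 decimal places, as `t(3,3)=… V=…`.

span = t_max - t_min = 3.38 - 0.54 = 2.840
L(3,3) = 163, L_eff = 1 - 163/255 = 0.360784 (inverted)
t(3,3) = 3.38 - 2.840·0.360784 = 2.355
Σt over all 9·4 pixels = 92591/1275 ≈ 72.6203922
V = pitch²·Σt = 1.04²·92591/1275 = 78.546

t(3,3)=2.355 V=78.546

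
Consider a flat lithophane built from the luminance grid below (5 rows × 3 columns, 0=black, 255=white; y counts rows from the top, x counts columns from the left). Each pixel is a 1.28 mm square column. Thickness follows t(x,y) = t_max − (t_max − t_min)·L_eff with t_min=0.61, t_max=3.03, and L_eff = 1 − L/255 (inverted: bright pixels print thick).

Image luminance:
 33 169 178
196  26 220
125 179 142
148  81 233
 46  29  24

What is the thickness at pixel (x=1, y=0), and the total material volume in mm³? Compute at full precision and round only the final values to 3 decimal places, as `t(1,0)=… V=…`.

span = t_max - t_min = 3.03 - 0.61 = 2.420
L(1,0) = 169, L_eff = 1 - 169/255 = 0.337255 (inverted)
t(1,0) = 3.03 - 2.420·0.337255 = 2.214
Σt over all 5·3 pixels = 675943/25500 ≈ 26.5075686
V = pitch²·Σt = 1.28²·675943/25500 = 43.430

t(1,0)=2.214 V=43.430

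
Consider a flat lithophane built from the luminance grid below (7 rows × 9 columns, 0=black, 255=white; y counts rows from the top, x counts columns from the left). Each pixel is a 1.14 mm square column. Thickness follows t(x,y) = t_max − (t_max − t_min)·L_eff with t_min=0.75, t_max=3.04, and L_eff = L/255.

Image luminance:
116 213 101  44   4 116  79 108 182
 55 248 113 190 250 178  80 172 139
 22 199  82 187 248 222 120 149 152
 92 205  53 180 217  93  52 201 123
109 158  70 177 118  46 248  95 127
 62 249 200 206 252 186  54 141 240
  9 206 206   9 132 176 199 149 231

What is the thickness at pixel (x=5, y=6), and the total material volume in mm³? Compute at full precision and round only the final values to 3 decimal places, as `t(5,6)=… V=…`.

span = t_max - t_min = 3.04 - 0.75 = 2.290
L(5,6) = 176, L_eff = 176/255 = 0.690196
t(5,6) = 3.04 - 2.290·0.690196 = 1.459
Σt over all 7·9 pixels = 28136/255 ≈ 110.3372549
V = pitch²·Σt = 1.14²·28136/255 = 143.394

t(5,6)=1.459 V=143.394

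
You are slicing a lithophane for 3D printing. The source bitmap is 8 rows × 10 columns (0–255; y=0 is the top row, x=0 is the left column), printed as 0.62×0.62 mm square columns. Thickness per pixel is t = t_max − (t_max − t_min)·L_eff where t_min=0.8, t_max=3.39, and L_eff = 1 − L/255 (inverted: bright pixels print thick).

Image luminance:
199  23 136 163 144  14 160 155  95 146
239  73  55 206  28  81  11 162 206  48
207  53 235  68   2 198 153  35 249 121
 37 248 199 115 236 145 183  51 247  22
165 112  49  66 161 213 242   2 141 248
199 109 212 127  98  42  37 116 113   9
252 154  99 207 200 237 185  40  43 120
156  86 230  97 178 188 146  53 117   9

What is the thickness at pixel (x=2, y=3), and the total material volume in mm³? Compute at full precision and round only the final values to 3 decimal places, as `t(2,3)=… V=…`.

span = t_max - t_min = 3.39 - 0.8 = 2.590
L(2,3) = 199, L_eff = 1 - 199/255 = 0.219608 (inverted)
t(2,3) = 3.39 - 2.590·0.219608 = 2.821
Σt over all 8·10 pixels = 2163577/12750 ≈ 169.6923137
V = pitch²·Σt = 0.62²·2163577/12750 = 65.230

t(2,3)=2.821 V=65.230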